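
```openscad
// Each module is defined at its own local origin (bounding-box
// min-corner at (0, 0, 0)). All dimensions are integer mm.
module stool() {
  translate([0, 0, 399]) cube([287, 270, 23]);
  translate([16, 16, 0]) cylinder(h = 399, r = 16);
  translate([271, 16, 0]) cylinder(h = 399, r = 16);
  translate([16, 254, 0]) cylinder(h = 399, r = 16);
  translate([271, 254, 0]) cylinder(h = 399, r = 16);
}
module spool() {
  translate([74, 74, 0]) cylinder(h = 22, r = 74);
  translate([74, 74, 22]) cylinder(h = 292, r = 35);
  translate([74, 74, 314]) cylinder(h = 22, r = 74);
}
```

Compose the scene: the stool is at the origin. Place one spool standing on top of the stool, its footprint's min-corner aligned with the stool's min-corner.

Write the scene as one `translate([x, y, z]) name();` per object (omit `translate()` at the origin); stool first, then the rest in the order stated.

stool();
translate([0, 0, 422]) spool();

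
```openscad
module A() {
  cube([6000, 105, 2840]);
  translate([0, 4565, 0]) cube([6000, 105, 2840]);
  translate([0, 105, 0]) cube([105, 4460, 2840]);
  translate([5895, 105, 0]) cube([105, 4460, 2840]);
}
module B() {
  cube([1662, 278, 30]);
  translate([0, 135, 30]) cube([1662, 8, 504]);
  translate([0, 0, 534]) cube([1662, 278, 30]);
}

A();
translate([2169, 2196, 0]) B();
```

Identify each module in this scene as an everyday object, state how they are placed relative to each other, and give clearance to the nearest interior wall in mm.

A is a house frame. B is an I-beam. The I-beam sits inside the house frame, centred. The clearance to the nearest interior wall is 2064 mm.

Clearances: x = 2064, y = 2091; minimum 2064 mm.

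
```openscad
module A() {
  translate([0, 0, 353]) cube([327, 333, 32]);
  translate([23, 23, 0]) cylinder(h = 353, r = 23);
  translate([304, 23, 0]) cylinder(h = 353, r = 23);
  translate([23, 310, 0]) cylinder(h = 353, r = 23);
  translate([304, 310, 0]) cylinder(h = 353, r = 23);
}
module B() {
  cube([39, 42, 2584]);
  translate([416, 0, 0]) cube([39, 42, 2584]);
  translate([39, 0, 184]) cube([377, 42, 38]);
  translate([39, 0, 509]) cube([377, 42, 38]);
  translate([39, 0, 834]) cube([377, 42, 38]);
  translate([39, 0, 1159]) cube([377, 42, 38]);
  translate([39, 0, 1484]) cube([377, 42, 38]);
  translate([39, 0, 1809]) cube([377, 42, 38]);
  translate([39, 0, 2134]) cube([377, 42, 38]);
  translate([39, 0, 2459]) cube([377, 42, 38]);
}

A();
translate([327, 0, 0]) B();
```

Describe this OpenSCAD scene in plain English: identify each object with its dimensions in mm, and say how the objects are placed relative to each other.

A is a four-legged stool. The seat is a 327×333×32 mm slab whose top surface is at z = 385 mm; four round legs, each 46 mm in diameter, run from the floor (z = 0) to the underside of the seat, each leg's axis is inset half a diameter from the nearest pair of seat edges (so the leg's bounding box is flush with the corner).

B is a wooden ladder with two side rails of 39×42 mm section and 2584 mm height, set 455 mm apart overall. Between them run 8 rectangular rungs (42 mm deep, 38 mm thick), front faces flush with the rails' −y face. The bottom of the first rung is 184 mm above the floor and each subsequent rung is 325 mm higher than the one below.

The ladder is against the stool's +x side, with their −y faces flush.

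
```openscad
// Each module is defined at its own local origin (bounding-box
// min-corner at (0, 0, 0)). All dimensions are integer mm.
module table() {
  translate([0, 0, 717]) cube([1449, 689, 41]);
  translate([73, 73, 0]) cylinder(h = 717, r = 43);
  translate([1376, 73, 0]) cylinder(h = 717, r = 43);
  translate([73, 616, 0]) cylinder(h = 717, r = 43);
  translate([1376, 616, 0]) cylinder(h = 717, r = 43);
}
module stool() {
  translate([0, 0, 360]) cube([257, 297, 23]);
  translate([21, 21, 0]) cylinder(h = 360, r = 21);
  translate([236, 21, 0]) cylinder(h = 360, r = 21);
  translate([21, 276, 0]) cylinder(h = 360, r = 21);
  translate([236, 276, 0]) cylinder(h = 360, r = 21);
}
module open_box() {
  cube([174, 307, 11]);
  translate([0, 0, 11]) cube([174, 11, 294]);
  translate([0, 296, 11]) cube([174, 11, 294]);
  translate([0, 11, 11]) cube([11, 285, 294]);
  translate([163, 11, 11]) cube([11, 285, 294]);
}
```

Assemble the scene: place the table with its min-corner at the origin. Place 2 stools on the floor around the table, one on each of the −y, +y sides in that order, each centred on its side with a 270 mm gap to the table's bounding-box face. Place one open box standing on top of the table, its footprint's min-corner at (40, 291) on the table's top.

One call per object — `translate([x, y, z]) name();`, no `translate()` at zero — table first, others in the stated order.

table();
translate([596, -567, 0]) stool();
translate([596, 959, 0]) stool();
translate([40, 291, 758]) open_box();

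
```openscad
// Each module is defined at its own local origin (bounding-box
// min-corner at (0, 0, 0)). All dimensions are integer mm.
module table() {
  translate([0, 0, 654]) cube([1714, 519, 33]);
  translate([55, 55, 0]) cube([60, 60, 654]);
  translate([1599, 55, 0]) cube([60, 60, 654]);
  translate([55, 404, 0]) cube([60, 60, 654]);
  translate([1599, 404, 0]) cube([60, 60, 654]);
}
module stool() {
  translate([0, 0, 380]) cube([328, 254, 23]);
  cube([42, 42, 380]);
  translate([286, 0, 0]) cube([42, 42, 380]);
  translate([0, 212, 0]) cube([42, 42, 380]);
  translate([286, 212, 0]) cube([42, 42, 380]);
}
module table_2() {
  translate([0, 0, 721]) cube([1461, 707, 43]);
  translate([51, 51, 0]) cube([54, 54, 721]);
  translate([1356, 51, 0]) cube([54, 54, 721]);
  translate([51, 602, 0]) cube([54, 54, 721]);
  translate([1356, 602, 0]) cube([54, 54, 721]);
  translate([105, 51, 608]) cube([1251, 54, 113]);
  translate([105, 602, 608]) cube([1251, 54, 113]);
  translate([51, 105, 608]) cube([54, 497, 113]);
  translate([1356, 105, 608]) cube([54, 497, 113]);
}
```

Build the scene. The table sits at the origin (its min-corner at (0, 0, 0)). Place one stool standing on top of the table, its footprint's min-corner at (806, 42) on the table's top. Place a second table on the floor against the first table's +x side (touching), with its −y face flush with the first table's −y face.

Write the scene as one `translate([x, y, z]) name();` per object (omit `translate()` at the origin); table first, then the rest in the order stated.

table();
translate([806, 42, 687]) stool();
translate([1714, 0, 0]) table_2();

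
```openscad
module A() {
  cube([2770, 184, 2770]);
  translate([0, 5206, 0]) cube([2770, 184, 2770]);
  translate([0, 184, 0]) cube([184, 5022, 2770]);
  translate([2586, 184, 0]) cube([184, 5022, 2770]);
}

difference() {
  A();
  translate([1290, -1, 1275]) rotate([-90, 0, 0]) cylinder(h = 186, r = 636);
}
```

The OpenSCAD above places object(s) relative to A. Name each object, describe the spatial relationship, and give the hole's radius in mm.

The subtracted cylinder has r = 636 mm.

A is a house frame. The house frame has a circular hole through its front wall. The hole's radius is 636 mm.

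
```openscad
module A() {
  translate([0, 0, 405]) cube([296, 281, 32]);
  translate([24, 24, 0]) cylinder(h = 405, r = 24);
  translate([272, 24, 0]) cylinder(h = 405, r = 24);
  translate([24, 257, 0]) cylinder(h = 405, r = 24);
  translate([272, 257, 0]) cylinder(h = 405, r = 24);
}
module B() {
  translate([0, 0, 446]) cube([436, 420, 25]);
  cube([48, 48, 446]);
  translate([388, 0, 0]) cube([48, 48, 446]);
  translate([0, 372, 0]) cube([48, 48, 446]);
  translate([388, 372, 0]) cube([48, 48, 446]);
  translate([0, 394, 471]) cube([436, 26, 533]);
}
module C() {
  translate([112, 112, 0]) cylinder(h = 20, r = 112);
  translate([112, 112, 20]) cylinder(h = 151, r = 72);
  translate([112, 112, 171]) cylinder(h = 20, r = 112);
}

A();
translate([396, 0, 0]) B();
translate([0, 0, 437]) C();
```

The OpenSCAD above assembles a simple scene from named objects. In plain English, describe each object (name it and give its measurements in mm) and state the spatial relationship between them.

A is a simple wooden stool: a rectangular seat 296 mm (x) by 281 mm (y), 32 mm thick, top face at z = 437 mm, on four round legs, each 48 mm in diameter. The legs rest on z = 0, each leg's axis is inset half a diameter from the nearest pair of seat edges (so the leg's bounding box is flush with the corner).

B is a chair. The seat is a 436×420×25 mm slab with its top at z = 471 mm, on four 48×48 mm corner legs (flush with the seat edges, standing on z = 0). A flat backrest 26 mm thick, 533 mm tall, spans the full seat width and rises from the seat top along its +y edge, rear face flush with the rear of the seat.

C is a spool: two coaxial disc flanges of radius 112 mm and thickness 20 mm, joined by a core cylinder of radius 72 mm and height 151 mm. The lower flange rests on z = 0 and the three cylinders share a vertical axis.

The chair is on the floor beside the stool on its +x side. The spool is on top of the stool.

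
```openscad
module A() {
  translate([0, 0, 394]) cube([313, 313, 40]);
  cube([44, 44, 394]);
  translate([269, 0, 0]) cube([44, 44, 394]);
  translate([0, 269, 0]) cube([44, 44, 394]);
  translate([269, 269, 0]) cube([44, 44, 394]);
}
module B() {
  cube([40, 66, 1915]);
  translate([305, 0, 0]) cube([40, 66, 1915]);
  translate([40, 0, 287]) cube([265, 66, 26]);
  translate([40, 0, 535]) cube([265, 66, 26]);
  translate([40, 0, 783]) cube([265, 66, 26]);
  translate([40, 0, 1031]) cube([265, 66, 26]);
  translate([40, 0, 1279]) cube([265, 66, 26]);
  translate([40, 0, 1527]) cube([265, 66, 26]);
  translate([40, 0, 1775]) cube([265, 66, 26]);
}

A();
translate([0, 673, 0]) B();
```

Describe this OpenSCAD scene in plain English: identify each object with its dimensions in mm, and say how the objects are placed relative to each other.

A is a four-legged stool. The seat is a 313×313×40 mm slab whose top surface is at z = 434 mm; four square legs, each 44×44 mm in cross-section, run from the floor (z = 0) to the underside of the seat, each flush with a corner of the seat.

B is a wooden ladder with two side rails of 40×66 mm section and 1915 mm height, set 345 mm apart overall. Between them run 7 rectangular rungs (66 mm deep, 26 mm thick), front faces flush with the rails' −y face. The bottom of the first rung is 287 mm above the floor and each subsequent rung is 248 mm higher than the one below.

The ladder is on the floor beside the stool on its +y side.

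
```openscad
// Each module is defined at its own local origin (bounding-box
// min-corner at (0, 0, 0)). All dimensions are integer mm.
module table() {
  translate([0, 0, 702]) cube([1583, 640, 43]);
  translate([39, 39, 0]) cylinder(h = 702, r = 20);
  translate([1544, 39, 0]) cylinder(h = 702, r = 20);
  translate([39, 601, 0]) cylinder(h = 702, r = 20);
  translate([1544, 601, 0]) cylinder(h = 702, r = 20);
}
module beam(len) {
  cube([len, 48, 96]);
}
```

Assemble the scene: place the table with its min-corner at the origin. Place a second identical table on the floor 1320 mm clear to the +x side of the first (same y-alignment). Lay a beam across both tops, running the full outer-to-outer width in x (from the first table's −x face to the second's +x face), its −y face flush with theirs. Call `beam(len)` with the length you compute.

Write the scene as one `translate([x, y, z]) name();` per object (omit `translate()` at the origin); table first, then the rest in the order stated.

table();
translate([2903, 0, 0]) table();
translate([0, 0, 745]) beam(4486);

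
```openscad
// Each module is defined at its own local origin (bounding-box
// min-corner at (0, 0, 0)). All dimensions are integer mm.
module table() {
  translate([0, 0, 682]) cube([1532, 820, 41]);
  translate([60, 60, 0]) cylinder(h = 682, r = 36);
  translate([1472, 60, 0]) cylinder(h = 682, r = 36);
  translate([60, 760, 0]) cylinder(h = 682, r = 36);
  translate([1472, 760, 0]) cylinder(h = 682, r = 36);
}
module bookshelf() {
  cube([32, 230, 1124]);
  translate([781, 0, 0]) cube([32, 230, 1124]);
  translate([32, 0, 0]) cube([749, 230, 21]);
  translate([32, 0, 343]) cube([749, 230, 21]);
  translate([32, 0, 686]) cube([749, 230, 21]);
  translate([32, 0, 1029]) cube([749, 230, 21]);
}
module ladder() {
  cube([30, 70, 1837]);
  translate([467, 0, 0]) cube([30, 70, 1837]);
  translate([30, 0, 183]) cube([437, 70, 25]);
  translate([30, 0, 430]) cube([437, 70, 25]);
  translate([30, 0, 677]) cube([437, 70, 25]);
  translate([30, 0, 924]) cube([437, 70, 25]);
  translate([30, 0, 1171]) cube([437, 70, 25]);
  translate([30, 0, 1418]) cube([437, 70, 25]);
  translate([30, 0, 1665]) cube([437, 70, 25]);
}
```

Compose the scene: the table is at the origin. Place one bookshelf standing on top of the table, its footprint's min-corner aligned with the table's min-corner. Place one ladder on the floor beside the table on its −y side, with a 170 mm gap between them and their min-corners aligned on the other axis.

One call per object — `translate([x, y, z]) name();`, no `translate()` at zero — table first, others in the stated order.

table();
translate([0, 0, 723]) bookshelf();
translate([0, -240, 0]) ladder();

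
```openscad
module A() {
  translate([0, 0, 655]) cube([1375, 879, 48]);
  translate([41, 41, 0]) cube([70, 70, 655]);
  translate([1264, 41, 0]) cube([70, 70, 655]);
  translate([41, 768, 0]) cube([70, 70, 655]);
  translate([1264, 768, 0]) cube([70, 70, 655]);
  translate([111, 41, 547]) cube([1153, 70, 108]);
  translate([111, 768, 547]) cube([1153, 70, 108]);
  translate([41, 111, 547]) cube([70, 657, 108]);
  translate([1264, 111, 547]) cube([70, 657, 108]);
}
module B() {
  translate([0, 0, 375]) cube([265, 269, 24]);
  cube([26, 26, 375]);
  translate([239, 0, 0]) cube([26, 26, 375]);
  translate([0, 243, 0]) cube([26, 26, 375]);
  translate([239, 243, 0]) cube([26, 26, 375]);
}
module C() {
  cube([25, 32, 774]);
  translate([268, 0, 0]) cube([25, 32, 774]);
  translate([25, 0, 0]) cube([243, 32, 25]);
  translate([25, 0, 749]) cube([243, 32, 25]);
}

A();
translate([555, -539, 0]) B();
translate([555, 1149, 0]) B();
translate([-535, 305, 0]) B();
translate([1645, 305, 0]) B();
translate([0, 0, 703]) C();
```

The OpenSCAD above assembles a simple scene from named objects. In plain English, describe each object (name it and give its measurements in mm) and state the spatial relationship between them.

A is a table: top 1375 mm (x) × 879 mm (y), 48 mm thick, upper face at z = 703 mm, on four 70×70 mm square legs, each inset 41 mm from the nearest pair of top edges, running from z = 0 to the bottom of the top. Four apron rails, 70 mm thick and 108 mm tall, run between adjacent legs with their top edges flush with the underside of the top and their outer faces flush with the legs' outer faces.

B is a simple wooden stool: a rectangular seat 265 mm (x) by 269 mm (y), 24 mm thick, top face at z = 399 mm, on four square legs, each 26×26 mm in cross-section. The legs rest on z = 0, each flush with a corner of the seat.

C is a picture frame with a 243×724 mm rectangular opening (x by z) and a uniform 25 mm border on every side. Frame depth is 32 mm along y. It is built from two vertical stiles running the full outside height and two horizontal rails spanning the gap between the stiles.

Four stools sit around the table at the −y, +y, −x, +x sides. The picture frame is on top of the table.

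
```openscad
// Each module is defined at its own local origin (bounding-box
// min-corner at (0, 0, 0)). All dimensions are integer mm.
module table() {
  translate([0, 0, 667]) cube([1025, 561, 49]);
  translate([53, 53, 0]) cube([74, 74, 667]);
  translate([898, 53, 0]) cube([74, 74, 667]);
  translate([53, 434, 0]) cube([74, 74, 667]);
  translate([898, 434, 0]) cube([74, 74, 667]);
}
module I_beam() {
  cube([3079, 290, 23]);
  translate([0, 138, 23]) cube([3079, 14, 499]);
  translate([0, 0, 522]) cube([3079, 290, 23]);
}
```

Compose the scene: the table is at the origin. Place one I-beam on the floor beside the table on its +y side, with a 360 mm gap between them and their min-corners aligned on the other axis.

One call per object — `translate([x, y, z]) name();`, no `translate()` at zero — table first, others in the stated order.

table();
translate([0, 921, 0]) I_beam();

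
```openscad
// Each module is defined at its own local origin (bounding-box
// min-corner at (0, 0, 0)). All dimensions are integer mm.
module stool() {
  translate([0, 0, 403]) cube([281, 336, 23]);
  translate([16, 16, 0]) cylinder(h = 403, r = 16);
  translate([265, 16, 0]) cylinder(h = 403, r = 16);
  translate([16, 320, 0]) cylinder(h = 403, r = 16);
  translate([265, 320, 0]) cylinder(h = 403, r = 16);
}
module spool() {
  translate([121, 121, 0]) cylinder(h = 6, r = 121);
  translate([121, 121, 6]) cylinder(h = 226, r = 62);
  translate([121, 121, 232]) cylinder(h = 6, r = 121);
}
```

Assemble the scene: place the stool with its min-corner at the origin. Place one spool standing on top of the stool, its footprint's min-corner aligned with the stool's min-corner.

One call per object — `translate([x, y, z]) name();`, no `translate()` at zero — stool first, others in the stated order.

stool();
translate([0, 0, 426]) spool();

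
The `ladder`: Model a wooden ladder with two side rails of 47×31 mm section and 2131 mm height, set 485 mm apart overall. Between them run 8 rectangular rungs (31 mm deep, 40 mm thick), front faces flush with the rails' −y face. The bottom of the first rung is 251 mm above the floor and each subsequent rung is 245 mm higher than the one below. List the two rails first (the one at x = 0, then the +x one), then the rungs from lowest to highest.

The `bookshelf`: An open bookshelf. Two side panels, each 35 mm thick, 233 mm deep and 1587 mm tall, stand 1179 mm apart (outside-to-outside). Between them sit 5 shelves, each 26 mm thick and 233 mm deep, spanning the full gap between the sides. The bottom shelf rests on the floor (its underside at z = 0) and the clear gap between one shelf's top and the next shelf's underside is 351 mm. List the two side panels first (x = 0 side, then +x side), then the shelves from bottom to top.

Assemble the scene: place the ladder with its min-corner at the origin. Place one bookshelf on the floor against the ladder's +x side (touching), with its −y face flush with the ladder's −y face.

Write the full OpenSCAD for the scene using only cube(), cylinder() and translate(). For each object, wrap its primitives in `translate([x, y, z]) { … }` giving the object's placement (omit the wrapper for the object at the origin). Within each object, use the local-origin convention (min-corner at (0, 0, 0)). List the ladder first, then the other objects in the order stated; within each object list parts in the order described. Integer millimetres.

cube([47, 31, 2131]);
translate([438, 0, 0]) cube([47, 31, 2131]);
translate([47, 0, 251]) cube([391, 31, 40]);
translate([47, 0, 496]) cube([391, 31, 40]);
translate([47, 0, 741]) cube([391, 31, 40]);
translate([47, 0, 986]) cube([391, 31, 40]);
translate([47, 0, 1231]) cube([391, 31, 40]);
translate([47, 0, 1476]) cube([391, 31, 40]);
translate([47, 0, 1721]) cube([391, 31, 40]);
translate([47, 0, 1966]) cube([391, 31, 40]);
translate([485, 0, 0]) {
  cube([35, 233, 1587]);
  translate([1144, 0, 0]) cube([35, 233, 1587]);
  translate([35, 0, 0]) cube([1109, 233, 26]);
  translate([35, 0, 377]) cube([1109, 233, 26]);
  translate([35, 0, 754]) cube([1109, 233, 26]);
  translate([35, 0, 1131]) cube([1109, 233, 26]);
  translate([35, 0, 1508]) cube([1109, 233, 26]);
}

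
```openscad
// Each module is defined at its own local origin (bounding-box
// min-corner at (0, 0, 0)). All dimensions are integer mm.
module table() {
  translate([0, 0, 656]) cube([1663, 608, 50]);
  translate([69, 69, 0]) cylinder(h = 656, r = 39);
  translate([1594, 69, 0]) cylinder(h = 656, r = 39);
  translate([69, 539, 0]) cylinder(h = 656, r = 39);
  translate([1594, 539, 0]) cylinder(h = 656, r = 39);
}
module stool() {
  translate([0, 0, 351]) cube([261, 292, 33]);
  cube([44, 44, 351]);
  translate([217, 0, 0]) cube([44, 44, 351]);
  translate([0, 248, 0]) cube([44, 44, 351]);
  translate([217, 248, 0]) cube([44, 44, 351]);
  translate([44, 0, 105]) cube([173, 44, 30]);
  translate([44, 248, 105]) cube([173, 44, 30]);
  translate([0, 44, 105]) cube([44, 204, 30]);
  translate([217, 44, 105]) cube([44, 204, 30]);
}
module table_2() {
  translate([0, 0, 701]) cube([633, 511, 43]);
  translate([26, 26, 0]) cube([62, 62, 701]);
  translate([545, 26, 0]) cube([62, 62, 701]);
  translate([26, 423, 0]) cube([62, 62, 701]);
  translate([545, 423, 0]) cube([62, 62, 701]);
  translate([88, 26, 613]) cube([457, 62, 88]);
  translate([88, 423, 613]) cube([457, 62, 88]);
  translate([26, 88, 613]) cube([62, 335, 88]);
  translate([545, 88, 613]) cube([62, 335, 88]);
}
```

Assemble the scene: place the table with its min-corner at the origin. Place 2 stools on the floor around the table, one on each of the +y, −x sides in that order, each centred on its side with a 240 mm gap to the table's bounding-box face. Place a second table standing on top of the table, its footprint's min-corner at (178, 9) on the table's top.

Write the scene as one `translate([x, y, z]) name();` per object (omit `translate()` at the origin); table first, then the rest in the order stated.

table();
translate([701, 848, 0]) stool();
translate([-501, 158, 0]) stool();
translate([178, 9, 706]) table_2();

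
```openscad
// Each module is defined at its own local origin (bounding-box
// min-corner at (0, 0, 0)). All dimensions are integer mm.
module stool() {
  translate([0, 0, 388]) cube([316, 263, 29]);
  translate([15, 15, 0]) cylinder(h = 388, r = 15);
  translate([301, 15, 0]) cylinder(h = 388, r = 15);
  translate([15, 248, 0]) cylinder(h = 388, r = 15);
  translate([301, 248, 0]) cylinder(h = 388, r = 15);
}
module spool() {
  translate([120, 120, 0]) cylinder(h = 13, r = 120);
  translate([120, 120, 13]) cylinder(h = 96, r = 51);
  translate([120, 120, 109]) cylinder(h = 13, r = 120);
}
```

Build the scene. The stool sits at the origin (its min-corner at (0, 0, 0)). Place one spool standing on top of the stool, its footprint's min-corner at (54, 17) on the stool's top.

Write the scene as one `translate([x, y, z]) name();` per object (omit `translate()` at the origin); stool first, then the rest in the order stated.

stool();
translate([54, 17, 417]) spool();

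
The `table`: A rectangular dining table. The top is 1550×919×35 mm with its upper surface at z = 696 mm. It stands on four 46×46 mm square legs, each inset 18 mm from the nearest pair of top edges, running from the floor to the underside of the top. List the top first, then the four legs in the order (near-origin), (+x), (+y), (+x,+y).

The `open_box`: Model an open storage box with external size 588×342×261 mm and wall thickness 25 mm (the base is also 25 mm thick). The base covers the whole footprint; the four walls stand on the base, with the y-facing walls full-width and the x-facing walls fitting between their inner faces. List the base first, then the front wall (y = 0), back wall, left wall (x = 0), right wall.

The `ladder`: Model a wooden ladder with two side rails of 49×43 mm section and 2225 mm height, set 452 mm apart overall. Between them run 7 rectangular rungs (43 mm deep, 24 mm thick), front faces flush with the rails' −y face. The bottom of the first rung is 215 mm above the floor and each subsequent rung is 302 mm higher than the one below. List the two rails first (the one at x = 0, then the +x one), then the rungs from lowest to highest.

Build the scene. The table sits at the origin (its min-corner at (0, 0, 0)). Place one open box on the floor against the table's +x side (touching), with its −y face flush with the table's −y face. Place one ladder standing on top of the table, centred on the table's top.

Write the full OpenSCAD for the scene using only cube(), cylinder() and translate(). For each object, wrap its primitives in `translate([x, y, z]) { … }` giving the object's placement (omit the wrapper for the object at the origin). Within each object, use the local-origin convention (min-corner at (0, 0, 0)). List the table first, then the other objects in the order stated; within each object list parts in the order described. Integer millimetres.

translate([0, 0, 661]) cube([1550, 919, 35]);
translate([18, 18, 0]) cube([46, 46, 661]);
translate([1486, 18, 0]) cube([46, 46, 661]);
translate([18, 855, 0]) cube([46, 46, 661]);
translate([1486, 855, 0]) cube([46, 46, 661]);
translate([1550, 0, 0]) {
  cube([588, 342, 25]);
  translate([0, 0, 25]) cube([588, 25, 236]);
  translate([0, 317, 25]) cube([588, 25, 236]);
  translate([0, 25, 25]) cube([25, 292, 236]);
  translate([563, 25, 25]) cube([25, 292, 236]);
}
translate([549, 438, 696]) {
  cube([49, 43, 2225]);
  translate([403, 0, 0]) cube([49, 43, 2225]);
  translate([49, 0, 215]) cube([354, 43, 24]);
  translate([49, 0, 517]) cube([354, 43, 24]);
  translate([49, 0, 819]) cube([354, 43, 24]);
  translate([49, 0, 1121]) cube([354, 43, 24]);
  translate([49, 0, 1423]) cube([354, 43, 24]);
  translate([49, 0, 1725]) cube([354, 43, 24]);
  translate([49, 0, 2027]) cube([354, 43, 24]);
}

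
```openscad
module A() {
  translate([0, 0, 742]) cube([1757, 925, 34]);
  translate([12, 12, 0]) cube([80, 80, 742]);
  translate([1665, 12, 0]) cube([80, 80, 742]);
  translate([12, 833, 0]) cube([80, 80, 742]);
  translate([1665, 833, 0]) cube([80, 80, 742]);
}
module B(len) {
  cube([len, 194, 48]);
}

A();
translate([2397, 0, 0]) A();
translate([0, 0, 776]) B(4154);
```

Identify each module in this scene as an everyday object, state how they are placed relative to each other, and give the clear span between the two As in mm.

Second table starts at x = 2397; first ends at x = 1757; clear span = 2397 − 1757 = 640 mm.

A is a table. B is a beam. A beam spans the tops of two tables. The clear span between the two tables is 640 mm.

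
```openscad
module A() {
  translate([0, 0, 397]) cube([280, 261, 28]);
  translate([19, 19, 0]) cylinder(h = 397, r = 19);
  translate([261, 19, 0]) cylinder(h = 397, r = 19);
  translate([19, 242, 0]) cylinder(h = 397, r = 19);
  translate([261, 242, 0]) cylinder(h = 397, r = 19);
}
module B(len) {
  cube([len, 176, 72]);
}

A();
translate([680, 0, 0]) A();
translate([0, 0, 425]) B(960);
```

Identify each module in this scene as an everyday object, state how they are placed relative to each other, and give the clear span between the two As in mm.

A is a stool. B is a beam. A beam spans the tops of two stools. The clear span between the two stools is 400 mm.

Second stool starts at x = 680; first ends at x = 280; clear span = 680 − 280 = 400 mm.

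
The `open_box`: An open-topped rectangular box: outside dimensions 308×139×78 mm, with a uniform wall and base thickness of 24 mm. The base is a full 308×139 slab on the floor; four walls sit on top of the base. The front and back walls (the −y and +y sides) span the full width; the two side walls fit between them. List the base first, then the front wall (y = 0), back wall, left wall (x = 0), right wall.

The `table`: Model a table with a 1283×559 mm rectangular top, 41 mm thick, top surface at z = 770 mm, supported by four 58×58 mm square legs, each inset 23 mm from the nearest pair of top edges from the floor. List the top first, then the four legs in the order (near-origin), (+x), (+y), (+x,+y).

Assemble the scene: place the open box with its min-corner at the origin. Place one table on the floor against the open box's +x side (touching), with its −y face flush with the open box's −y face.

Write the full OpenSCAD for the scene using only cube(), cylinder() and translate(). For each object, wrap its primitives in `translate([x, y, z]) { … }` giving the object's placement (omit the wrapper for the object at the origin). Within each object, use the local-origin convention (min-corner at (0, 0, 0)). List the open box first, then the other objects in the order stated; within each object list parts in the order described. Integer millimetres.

cube([308, 139, 24]);
translate([0, 0, 24]) cube([308, 24, 54]);
translate([0, 115, 24]) cube([308, 24, 54]);
translate([0, 24, 24]) cube([24, 91, 54]);
translate([284, 24, 24]) cube([24, 91, 54]);
translate([308, 0, 0]) {
  translate([0, 0, 729]) cube([1283, 559, 41]);
  translate([23, 23, 0]) cube([58, 58, 729]);
  translate([1202, 23, 0]) cube([58, 58, 729]);
  translate([23, 478, 0]) cube([58, 58, 729]);
  translate([1202, 478, 0]) cube([58, 58, 729]);
}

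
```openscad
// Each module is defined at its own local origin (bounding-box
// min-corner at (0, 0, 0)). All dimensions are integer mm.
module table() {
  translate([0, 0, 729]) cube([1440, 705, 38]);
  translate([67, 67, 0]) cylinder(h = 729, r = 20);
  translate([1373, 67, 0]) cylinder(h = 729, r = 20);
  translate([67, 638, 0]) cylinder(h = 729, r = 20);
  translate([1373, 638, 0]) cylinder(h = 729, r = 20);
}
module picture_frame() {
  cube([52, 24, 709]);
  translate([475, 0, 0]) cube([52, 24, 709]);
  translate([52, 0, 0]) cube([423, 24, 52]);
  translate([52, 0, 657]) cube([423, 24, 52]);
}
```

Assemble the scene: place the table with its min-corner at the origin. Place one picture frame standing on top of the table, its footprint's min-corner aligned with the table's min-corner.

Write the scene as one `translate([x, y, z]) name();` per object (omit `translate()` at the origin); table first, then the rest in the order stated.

table();
translate([0, 0, 767]) picture_frame();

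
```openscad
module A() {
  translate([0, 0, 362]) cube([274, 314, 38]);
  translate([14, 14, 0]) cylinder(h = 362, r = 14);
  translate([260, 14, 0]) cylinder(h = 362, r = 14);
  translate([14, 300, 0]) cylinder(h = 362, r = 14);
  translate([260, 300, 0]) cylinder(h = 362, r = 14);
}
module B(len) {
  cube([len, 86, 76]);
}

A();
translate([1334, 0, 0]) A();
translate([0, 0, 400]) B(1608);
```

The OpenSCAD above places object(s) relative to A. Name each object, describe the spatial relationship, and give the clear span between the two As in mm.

Second stool starts at x = 1334; first ends at x = 274; clear span = 1334 − 274 = 1060 mm.

A is a stool. B is a beam. A beam spans the tops of two stools. The clear span between the two stools is 1060 mm.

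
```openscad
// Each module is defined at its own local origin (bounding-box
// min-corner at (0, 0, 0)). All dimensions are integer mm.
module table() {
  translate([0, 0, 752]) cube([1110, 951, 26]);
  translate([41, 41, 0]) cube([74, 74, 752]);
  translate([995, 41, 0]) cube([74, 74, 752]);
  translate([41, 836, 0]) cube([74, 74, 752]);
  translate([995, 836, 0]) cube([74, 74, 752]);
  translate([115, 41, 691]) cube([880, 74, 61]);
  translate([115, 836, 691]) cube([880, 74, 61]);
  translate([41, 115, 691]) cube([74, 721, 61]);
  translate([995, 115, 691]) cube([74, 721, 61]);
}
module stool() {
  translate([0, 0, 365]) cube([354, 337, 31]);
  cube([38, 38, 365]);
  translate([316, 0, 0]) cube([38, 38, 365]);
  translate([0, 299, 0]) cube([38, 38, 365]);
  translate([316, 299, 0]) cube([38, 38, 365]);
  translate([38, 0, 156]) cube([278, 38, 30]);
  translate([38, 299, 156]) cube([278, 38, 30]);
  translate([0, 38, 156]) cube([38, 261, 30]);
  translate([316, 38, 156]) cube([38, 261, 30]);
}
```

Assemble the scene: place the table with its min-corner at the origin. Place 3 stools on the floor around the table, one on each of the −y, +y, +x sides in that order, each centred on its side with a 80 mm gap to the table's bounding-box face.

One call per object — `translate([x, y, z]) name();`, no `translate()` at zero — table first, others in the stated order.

table();
translate([378, -417, 0]) stool();
translate([378, 1031, 0]) stool();
translate([1190, 307, 0]) stool();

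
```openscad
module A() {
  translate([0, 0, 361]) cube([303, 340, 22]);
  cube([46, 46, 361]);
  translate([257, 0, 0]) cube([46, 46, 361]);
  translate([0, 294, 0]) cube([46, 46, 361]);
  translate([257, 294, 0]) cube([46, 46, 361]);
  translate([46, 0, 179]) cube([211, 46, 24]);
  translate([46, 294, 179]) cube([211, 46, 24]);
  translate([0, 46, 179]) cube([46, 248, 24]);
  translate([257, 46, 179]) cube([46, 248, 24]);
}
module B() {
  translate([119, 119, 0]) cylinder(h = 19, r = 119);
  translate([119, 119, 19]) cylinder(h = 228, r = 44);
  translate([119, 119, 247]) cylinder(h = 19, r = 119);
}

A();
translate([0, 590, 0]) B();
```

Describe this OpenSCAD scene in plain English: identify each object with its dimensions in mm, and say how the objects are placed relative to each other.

A is a simple wooden stool: a rectangular seat 303 mm (x) by 340 mm (y), 22 mm thick, top face at z = 383 mm, on four square legs, each 46×46 mm in cross-section. The legs rest on z = 0, each flush with a corner of the seat. Four stretchers, 46 mm wide and 24 mm tall, connect adjacent legs with their undersides at z = 179 mm, each running between the inner faces of the legs it joins and aligned with the legs' outer faces on the other axis.

B is a spool: two coaxial disc flanges of radius 119 mm and thickness 19 mm, joined by a core cylinder of radius 44 mm and height 228 mm. The lower flange rests on z = 0 and the three cylinders share a vertical axis.

The spool is on the floor beside the stool on its +y side.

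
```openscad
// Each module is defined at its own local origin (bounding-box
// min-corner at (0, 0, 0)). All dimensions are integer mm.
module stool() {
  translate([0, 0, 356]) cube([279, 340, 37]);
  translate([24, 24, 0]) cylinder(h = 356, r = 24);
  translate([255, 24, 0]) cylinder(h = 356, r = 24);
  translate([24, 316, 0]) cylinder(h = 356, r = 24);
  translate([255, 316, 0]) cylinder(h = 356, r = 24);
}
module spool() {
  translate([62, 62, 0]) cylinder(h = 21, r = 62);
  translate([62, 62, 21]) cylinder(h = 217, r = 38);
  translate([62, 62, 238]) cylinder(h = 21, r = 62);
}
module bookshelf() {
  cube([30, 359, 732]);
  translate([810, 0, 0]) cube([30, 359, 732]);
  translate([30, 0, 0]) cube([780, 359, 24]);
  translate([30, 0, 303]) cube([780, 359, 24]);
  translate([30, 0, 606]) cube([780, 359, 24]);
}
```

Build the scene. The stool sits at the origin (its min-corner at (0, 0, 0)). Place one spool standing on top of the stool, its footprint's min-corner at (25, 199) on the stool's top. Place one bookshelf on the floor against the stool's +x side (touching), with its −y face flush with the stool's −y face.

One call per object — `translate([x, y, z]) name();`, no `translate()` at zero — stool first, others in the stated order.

stool();
translate([25, 199, 393]) spool();
translate([279, 0, 0]) bookshelf();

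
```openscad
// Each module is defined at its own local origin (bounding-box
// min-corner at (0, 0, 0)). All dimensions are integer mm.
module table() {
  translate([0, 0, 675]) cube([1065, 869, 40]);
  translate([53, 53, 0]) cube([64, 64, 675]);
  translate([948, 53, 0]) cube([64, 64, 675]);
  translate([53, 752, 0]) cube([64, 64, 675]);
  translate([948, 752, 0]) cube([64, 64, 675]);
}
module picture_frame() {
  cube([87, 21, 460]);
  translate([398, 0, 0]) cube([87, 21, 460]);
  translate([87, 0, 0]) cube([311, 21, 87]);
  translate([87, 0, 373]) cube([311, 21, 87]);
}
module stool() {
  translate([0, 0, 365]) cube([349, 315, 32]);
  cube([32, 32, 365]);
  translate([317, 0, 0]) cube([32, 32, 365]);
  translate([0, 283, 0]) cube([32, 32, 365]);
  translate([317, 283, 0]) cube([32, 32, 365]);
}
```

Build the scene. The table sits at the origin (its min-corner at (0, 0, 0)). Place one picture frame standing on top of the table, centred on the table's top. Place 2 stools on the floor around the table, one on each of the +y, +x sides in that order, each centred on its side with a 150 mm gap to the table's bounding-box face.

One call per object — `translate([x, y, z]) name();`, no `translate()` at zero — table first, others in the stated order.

table();
translate([290, 424, 715]) picture_frame();
translate([358, 1019, 0]) stool();
translate([1215, 277, 0]) stool();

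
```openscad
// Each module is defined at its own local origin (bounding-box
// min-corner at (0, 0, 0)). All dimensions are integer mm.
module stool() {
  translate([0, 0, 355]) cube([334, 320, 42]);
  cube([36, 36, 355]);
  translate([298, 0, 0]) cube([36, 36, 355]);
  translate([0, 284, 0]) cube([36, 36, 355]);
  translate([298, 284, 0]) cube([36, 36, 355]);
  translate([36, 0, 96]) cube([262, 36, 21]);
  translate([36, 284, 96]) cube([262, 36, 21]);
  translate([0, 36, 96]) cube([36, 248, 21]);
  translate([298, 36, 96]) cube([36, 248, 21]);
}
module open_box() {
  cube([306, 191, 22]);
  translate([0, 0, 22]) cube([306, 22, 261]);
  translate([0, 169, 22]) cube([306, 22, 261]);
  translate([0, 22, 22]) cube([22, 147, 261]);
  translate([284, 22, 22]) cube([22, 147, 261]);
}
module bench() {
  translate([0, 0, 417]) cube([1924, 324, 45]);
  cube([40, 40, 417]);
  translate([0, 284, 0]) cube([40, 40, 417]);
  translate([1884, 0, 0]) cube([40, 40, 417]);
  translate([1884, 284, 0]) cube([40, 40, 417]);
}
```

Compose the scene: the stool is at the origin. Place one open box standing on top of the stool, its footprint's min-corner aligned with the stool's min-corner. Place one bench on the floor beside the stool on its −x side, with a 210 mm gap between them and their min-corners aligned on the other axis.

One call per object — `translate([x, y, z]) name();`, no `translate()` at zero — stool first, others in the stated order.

stool();
translate([0, 0, 397]) open_box();
translate([-2134, 0, 0]) bench();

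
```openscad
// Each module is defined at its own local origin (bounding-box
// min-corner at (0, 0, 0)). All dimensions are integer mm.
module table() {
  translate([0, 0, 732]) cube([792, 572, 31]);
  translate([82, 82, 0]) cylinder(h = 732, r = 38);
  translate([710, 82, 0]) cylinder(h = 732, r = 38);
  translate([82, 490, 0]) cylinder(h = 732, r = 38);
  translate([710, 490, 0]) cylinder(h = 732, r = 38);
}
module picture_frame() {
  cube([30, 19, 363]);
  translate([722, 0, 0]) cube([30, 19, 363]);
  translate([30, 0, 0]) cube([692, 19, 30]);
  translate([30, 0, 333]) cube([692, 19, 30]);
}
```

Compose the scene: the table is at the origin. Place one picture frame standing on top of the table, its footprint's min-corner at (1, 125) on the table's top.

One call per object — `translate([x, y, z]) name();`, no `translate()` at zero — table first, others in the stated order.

table();
translate([1, 125, 763]) picture_frame();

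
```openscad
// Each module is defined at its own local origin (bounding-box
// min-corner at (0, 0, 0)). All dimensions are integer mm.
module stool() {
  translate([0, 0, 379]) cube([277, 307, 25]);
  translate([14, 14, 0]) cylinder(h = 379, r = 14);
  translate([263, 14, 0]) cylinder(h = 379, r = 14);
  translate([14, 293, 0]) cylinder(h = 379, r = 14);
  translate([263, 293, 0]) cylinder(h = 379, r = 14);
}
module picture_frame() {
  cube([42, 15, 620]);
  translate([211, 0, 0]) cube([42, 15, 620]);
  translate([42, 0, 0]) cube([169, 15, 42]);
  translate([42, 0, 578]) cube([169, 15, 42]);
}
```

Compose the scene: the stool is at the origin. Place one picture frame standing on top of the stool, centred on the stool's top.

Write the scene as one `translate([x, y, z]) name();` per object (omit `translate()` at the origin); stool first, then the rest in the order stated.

stool();
translate([12, 146, 404]) picture_frame();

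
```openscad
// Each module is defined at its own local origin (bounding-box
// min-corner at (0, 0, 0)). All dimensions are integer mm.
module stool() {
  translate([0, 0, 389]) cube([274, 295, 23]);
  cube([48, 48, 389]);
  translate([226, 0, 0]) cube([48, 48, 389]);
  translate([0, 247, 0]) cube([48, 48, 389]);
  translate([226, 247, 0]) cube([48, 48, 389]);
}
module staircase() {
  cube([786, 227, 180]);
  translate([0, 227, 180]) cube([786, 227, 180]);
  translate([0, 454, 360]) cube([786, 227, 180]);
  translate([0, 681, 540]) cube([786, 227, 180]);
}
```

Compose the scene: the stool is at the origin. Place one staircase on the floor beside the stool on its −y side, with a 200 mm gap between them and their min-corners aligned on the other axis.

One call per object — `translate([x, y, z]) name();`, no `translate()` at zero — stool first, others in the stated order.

stool();
translate([0, -1108, 0]) staircase();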